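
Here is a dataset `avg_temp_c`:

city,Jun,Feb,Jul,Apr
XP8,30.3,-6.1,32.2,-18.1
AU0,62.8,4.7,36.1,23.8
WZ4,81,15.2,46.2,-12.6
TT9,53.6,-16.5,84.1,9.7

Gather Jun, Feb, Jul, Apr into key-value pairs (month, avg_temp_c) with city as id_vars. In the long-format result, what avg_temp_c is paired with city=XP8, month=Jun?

30.3

Unpivoting turns each (city, wide-column) pair into one long row.
The wide cell at row XP8, column Jun holds 30.3, so the long row (XP8, Jun) has avg_temp_c=30.3.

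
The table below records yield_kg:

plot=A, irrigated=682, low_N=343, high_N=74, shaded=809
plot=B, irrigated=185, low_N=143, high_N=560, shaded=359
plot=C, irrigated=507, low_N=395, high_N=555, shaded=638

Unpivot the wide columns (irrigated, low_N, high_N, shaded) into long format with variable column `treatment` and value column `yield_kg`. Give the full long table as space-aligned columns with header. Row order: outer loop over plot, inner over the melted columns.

plot  treatment  yield_kg
A     irrigated  682     
A     low_N      343     
A     high_N     74      
A     shaded     809     
B     irrigated  185     
B     low_N      143     
B     high_N     560     
B     shaded     359     
C     irrigated  507     
C     low_N      395     
C     high_N     555     
C     shaded     638     

Each (plot, column) pair becomes one row: 3 × 4 = 12 rows.
For example, (A, irrigated) → yield_kg=682.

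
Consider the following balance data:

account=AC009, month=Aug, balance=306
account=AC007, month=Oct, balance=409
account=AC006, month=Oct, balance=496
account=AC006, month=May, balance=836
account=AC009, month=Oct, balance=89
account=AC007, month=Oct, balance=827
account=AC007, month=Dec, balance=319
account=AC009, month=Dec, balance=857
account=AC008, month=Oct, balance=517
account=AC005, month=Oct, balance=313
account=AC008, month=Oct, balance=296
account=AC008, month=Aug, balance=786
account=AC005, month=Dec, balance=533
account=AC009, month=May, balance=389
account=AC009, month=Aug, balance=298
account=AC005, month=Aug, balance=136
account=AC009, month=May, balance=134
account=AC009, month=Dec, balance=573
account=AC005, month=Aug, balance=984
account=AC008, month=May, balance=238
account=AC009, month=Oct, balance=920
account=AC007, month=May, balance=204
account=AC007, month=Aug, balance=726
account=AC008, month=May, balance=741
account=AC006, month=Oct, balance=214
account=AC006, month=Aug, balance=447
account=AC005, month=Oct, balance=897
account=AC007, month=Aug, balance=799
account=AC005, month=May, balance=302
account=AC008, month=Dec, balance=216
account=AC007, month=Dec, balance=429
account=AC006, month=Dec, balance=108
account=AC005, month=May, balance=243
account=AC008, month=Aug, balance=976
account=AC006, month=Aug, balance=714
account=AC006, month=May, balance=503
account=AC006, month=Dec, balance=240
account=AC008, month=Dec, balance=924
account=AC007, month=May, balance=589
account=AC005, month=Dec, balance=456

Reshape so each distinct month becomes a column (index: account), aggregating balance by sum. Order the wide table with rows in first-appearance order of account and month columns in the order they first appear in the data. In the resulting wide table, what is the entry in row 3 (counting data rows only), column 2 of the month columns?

710

With rows in first-appearance order of account, row 3 is account=AC006. month columns in first-appearance order: Aug, Oct, May, Dec; column 2 is Oct.
Long rows with account=AC006, month=Oct: 496 + 214 = 710.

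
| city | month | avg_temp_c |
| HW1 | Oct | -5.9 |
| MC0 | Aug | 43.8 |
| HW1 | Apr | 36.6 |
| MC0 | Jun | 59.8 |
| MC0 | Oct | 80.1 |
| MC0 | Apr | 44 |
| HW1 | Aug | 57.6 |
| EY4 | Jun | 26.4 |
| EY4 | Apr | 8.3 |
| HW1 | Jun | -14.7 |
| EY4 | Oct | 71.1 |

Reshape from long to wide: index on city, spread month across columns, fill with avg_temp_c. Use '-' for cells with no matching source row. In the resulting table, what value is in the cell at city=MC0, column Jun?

59.8

The long row with city=MC0, month=Jun has avg_temp_c=59.8.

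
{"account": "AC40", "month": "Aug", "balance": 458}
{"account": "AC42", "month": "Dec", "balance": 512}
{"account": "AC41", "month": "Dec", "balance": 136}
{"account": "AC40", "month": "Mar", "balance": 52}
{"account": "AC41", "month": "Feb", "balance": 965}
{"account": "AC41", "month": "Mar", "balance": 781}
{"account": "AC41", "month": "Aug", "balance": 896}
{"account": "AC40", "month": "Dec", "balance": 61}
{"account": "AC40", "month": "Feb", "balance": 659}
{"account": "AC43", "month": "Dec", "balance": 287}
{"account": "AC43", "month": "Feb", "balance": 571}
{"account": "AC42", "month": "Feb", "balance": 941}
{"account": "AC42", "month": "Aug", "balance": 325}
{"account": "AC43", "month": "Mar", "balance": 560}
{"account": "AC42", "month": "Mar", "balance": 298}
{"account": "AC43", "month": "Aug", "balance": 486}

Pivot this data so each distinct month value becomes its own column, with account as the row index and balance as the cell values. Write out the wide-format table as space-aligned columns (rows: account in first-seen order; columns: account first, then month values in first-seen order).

Columns: account plus the 4 distinct month values (Aug, Dec, Mar, Feb).
For example, row AC40 column Aug takes balance=458 from the long row (AC40, Aug).

account  Aug  Dec  Mar  Feb
AC40     458  61   52   659
AC42     325  512  298  941
AC41     896  136  781  965
AC43     486  287  560  571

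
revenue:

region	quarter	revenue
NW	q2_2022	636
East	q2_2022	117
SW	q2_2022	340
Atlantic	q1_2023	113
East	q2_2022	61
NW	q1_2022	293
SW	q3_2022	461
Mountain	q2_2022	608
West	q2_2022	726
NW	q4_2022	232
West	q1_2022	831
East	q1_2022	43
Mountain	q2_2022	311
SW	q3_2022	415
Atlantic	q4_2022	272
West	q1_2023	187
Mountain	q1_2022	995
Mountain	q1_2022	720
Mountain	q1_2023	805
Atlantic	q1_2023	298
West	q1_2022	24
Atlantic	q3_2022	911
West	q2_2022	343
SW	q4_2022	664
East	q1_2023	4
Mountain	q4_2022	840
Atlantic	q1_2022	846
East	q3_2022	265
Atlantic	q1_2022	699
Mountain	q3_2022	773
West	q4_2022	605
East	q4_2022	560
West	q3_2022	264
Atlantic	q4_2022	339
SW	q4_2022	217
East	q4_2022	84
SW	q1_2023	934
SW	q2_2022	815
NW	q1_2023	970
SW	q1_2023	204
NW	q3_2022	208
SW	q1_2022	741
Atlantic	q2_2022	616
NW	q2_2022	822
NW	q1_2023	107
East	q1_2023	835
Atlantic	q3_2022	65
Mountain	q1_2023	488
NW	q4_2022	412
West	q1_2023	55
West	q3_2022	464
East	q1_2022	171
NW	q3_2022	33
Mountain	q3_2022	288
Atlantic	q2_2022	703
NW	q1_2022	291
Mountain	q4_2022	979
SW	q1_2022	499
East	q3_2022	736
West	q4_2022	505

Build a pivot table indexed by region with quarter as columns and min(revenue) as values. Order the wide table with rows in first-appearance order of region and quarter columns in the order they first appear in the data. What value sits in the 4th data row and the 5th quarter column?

272

With rows in first-appearance order of region, row 4 is region=Atlantic. quarter columns in first-appearance order: q2_2022, q1_2023, q1_2022, q3_2022, q4_2022; column 5 is q4_2022.
Long rows with region=Atlantic, quarter=q4_2022: min(272, 339) = 272.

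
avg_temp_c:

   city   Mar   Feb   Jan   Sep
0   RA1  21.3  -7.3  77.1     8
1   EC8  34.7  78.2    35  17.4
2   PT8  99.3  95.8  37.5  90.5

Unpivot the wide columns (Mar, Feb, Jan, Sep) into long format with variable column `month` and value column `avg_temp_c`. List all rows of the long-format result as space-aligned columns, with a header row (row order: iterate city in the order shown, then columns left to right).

Each (city, column) pair becomes one row: 3 × 4 = 12 rows.
For example, (RA1, Mar) → avg_temp_c=21.3.

city  month  avg_temp_c
RA1   Mar    21.3      
RA1   Feb    -7.3      
RA1   Jan    77.1      
RA1   Sep    8         
EC8   Mar    34.7      
EC8   Feb    78.2      
EC8   Jan    35        
EC8   Sep    17.4      
PT8   Mar    99.3      
PT8   Feb    95.8      
PT8   Jan    37.5      
PT8   Sep    90.5      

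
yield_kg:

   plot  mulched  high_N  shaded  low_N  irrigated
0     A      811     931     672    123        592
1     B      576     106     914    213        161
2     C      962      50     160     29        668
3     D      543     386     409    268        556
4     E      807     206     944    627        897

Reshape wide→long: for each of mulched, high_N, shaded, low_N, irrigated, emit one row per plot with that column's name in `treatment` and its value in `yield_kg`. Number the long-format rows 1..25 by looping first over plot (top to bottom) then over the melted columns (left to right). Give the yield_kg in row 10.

161

25 rows total (5 × 5). Row 10: index ⌊(10-1)/5⌋ = 1 into plot → B; (10-1) mod 5 = 4 into the melted columns → irrigated.
So row 10 is (B, irrigated, 161); yield_kg = 161.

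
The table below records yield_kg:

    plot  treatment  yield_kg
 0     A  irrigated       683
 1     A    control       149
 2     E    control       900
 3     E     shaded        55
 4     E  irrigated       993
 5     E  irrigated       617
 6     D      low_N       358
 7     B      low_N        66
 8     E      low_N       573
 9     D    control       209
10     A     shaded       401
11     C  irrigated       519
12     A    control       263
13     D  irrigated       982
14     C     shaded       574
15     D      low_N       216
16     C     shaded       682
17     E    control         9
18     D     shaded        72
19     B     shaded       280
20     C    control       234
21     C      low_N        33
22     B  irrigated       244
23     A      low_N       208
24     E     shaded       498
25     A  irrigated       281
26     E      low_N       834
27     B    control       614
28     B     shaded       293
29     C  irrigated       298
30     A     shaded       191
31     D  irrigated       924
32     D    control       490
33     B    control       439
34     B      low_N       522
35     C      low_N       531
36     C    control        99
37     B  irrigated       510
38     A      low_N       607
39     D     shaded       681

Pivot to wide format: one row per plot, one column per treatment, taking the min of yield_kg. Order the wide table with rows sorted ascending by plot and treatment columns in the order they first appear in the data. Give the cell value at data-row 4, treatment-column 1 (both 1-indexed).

924

With rows sorted ascending by plot, row 4 is plot=D. treatment columns in first-appearance order: irrigated, control, shaded, low_N; column 1 is irrigated.
Long rows with plot=D, treatment=irrigated: min(982, 924) = 924.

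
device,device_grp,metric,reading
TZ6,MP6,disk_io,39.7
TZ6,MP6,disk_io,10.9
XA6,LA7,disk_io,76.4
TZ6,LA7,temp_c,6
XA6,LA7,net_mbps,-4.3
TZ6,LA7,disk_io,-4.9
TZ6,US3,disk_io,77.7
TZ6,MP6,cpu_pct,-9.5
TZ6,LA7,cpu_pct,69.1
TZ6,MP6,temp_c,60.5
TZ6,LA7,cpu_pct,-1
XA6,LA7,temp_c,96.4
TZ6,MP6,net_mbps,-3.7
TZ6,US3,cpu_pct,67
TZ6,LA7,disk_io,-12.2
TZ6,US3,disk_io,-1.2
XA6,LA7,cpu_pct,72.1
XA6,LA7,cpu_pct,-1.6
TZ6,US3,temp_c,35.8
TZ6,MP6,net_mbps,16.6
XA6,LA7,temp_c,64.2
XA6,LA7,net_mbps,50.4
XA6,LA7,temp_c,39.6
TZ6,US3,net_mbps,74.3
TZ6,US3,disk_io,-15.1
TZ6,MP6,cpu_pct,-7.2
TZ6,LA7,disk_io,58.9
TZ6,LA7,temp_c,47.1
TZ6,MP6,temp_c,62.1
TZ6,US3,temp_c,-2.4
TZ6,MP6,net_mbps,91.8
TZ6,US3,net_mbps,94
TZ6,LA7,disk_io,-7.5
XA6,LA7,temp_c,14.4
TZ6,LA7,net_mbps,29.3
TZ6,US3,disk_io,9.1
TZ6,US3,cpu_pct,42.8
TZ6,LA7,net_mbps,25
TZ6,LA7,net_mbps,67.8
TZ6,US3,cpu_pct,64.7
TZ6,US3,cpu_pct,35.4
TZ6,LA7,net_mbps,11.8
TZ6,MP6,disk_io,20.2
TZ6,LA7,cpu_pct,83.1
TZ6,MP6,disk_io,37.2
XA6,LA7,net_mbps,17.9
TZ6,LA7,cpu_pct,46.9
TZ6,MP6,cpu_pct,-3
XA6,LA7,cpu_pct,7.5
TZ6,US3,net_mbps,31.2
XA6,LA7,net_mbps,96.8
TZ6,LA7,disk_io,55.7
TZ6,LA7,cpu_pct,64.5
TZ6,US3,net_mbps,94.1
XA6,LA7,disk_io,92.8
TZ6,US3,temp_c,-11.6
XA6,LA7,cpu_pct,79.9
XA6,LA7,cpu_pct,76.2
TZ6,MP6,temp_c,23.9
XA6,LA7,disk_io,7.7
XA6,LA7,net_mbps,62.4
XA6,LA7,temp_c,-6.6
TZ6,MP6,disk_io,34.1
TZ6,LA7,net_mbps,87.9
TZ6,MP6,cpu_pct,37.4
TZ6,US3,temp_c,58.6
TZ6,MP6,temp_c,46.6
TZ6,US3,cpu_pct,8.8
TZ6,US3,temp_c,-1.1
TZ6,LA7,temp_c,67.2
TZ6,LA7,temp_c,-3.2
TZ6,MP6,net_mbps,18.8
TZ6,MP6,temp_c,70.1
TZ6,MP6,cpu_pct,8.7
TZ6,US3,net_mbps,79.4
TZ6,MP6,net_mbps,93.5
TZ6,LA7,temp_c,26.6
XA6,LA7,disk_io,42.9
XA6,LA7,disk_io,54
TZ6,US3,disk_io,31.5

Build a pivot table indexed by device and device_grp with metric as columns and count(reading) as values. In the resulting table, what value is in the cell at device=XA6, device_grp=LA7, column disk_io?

Rows with device=XA6, device_grp=LA7 and metric=disk_io: reading values are 76.4, 92.8, 7.7, 42.9, 54.
5 rows match — count = 5.

5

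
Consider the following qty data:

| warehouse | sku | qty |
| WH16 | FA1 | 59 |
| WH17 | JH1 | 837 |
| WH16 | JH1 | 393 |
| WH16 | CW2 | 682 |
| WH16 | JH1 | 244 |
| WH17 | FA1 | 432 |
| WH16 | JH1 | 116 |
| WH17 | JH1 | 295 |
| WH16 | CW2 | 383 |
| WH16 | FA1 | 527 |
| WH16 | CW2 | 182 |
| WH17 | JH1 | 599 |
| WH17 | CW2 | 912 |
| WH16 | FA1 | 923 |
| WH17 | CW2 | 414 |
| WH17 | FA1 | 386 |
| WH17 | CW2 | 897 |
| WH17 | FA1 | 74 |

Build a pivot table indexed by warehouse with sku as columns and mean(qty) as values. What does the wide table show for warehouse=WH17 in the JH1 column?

Rows with warehouse=WH17 and sku=JH1: qty values are 837, 295, 599.
(837 + 295 + 599) / 3 = 577.

577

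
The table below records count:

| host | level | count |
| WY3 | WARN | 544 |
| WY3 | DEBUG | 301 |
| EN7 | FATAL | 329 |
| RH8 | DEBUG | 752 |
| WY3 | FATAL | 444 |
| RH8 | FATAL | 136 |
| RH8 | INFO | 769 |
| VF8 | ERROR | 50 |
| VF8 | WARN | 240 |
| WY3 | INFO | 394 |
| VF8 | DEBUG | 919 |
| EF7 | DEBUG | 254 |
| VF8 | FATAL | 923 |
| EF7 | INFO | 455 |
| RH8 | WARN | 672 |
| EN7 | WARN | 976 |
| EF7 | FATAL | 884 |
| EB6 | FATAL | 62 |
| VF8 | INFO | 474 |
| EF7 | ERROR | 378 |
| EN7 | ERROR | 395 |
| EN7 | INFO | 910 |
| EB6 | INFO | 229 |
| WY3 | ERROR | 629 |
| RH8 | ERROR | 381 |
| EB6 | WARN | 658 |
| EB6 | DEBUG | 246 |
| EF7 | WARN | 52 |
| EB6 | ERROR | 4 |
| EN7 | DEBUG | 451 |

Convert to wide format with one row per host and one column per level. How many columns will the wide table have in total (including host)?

1 column for host plus 5 distinct level values → 6 columns.

6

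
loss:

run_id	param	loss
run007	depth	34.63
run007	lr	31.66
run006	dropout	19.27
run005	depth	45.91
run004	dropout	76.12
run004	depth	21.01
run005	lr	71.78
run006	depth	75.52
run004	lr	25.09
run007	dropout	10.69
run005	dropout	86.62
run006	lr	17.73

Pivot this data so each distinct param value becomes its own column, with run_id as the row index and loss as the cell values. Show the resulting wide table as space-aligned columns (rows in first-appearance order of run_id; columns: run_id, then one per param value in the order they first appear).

run_id  depth  lr     dropout
run007  34.63  31.66  10.69  
run006  75.52  17.73  19.27  
run005  45.91  71.78  86.62  
run004  21.01  25.09  76.12  

Columns: run_id plus the 3 distinct param values (depth, lr, dropout).
For example, row run007 column depth takes loss=34.63 from the long row (run007, depth).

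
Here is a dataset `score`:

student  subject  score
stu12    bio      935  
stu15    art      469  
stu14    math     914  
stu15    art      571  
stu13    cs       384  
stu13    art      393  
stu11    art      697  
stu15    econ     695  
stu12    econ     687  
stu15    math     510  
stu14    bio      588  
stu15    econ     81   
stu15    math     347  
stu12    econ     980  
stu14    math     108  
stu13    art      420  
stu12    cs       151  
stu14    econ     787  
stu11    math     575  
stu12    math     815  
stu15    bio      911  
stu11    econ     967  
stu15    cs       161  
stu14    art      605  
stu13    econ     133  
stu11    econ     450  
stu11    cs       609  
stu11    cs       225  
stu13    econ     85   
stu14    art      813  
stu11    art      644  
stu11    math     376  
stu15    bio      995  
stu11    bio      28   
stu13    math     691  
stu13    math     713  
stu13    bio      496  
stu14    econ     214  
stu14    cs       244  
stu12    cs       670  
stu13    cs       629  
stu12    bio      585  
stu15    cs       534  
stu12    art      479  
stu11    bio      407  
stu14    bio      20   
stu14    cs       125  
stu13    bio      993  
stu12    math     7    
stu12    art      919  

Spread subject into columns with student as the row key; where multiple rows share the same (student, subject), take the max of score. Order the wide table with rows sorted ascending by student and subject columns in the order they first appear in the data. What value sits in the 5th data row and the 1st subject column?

995

With rows sorted ascending by student, row 5 is student=stu15. subject columns in first-appearance order: bio, art, math, cs, econ; column 1 is bio.
Long rows with student=stu15, subject=bio: max(911, 995) = 995.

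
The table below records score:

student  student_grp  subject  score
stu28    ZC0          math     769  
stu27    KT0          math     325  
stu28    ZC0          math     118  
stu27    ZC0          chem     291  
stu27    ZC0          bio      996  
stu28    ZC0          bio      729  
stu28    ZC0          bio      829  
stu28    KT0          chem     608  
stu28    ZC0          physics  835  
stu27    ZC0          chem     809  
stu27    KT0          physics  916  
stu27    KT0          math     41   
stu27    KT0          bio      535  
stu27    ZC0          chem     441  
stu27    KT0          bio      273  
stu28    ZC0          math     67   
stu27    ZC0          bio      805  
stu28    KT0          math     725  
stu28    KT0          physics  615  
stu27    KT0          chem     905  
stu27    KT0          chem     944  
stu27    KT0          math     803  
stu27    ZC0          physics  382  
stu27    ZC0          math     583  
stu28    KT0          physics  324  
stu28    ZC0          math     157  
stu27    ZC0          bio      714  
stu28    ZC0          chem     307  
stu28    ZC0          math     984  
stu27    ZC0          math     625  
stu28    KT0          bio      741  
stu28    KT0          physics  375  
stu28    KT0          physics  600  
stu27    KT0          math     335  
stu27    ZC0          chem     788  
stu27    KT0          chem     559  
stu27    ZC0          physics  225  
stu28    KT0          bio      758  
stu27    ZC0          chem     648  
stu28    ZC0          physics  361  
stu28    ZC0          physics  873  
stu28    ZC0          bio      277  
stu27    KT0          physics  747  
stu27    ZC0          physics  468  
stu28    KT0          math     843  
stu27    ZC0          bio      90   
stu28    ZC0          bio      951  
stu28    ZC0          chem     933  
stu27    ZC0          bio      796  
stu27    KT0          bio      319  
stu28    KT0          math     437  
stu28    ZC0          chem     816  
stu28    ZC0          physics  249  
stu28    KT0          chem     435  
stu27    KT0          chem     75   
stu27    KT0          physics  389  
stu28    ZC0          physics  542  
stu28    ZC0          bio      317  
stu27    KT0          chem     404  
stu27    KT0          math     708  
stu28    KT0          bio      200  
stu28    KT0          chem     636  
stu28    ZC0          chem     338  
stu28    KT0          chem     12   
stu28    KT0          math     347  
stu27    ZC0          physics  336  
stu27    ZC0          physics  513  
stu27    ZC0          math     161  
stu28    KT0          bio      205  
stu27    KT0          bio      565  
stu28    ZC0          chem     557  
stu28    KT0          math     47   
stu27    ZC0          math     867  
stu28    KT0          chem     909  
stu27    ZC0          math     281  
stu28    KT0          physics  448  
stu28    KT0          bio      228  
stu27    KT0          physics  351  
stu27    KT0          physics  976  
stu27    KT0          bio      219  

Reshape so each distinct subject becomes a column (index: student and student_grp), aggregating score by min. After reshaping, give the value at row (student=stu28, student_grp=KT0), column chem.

Rows with student=stu28, student_grp=KT0 and subject=chem: score values are 608, 435, 636, 12, 909.
min(608, 435, 636, 12, 909) = 12.

12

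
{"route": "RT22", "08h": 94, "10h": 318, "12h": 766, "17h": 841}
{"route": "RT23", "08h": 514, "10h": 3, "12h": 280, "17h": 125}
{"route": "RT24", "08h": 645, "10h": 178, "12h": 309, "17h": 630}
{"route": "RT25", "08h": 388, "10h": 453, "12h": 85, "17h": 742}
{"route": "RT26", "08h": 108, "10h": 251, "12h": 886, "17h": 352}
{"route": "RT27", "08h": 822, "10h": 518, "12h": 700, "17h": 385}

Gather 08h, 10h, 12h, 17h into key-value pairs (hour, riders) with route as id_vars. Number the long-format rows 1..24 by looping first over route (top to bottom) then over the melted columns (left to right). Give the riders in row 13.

24 rows total (6 × 4). Row 13: index ⌊(13-1)/4⌋ = 3 into route → RT25; (13-1) mod 4 = 0 into the melted columns → 08h.
So row 13 is (RT25, 08h, 388); riders = 388.

388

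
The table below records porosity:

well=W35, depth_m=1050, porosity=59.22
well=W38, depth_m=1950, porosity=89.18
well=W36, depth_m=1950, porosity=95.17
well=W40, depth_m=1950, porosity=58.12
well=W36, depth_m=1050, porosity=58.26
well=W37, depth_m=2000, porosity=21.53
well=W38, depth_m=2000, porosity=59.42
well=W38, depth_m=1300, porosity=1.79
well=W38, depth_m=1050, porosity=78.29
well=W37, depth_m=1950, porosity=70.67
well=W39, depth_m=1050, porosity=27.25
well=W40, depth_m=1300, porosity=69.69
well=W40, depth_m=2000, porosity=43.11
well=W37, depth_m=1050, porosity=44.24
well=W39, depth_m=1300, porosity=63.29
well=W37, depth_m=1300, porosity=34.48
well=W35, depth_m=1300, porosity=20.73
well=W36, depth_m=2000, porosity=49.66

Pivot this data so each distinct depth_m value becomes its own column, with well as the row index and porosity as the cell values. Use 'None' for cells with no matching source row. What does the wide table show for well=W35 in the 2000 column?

None

No long-format row has well=W35 and depth_m=2000, so the cell is None.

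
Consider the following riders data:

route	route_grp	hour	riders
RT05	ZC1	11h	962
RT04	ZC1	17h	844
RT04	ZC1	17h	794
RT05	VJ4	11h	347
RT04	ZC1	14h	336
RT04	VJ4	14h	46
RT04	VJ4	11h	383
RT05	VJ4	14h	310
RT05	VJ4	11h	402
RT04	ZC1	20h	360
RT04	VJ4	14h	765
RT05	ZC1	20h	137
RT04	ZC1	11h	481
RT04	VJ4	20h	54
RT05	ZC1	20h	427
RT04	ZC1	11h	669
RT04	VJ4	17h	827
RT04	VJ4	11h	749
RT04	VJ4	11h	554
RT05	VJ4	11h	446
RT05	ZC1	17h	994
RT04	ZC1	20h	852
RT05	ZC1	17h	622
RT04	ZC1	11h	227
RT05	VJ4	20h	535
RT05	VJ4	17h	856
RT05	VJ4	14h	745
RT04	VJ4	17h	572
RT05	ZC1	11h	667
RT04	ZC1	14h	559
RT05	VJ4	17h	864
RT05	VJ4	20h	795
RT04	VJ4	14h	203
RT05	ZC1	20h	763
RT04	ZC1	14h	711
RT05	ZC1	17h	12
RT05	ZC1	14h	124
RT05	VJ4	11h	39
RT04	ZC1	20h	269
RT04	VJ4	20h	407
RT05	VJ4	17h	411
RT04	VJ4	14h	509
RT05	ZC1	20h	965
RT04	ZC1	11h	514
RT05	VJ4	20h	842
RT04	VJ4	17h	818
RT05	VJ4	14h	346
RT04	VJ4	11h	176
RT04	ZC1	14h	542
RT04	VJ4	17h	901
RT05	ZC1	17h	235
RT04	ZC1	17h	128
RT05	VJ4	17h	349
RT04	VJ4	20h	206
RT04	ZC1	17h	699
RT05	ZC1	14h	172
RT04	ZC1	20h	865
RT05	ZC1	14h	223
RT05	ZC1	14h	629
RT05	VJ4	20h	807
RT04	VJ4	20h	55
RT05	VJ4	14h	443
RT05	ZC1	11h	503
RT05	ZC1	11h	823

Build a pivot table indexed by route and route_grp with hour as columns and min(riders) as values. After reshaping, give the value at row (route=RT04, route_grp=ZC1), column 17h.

Rows with route=RT04, route_grp=ZC1 and hour=17h: riders values are 844, 794, 128, 699.
min(844, 794, 128, 699) = 128.

128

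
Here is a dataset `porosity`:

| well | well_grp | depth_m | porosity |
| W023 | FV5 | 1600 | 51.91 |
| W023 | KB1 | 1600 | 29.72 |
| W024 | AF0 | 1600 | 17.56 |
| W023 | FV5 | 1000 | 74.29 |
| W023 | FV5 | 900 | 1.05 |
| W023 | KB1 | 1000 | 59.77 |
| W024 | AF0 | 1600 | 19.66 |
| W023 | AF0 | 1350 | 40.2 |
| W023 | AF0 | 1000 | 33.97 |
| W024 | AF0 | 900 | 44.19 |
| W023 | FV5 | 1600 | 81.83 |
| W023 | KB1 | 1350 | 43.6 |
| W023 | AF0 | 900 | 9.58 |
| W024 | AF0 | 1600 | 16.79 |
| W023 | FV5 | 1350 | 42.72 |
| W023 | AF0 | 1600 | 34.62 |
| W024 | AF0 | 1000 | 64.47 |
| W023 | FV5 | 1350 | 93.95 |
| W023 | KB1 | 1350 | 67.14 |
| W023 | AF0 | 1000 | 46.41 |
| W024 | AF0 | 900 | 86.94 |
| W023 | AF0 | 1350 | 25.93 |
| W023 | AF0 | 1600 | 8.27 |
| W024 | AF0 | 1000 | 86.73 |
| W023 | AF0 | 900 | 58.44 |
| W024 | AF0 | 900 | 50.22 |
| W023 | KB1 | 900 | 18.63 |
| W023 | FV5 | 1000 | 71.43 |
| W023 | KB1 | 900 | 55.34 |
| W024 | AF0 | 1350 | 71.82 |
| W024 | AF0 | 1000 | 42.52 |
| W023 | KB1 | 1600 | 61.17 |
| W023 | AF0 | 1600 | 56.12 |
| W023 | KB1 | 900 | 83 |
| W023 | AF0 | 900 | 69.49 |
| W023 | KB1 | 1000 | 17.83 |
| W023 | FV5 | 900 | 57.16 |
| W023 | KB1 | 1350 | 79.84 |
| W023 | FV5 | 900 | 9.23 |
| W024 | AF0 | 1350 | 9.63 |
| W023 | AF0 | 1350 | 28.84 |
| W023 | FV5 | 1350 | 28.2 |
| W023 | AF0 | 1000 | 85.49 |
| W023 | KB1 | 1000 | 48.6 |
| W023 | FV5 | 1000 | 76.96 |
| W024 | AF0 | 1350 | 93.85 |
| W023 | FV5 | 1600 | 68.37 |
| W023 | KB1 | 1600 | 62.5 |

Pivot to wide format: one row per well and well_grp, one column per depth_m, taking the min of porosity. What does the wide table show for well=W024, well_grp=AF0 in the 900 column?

Rows with well=W024, well_grp=AF0 and depth_m=900: porosity values are 44.19, 86.94, 50.22.
min(44.19, 86.94, 50.22) = 44.19.

44.19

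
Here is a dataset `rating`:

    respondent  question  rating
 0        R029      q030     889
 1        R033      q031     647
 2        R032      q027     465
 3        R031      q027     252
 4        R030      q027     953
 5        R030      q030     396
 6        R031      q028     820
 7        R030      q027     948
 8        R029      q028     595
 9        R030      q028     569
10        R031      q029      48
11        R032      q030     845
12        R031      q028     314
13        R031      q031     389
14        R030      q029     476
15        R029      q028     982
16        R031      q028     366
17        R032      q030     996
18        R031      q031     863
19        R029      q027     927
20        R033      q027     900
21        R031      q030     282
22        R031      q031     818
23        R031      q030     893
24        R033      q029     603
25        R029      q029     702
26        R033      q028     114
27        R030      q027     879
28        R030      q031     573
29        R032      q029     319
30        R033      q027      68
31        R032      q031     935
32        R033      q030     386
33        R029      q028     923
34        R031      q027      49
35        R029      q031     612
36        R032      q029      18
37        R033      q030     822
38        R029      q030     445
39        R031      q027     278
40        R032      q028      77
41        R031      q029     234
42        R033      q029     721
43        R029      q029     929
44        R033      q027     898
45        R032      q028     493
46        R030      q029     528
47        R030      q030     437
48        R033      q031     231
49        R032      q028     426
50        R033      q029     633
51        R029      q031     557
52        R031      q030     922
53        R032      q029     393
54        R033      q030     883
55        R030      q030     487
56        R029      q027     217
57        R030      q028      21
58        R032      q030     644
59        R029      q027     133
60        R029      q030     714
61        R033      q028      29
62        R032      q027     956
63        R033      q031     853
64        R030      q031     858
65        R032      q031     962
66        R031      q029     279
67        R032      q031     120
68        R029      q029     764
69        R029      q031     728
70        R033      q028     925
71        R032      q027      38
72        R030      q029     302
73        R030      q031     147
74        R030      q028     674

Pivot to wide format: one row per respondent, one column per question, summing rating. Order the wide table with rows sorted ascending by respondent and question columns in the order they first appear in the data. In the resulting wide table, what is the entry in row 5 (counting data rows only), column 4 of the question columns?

1068

With rows sorted ascending by respondent, row 5 is respondent=R033. question columns in first-appearance order: q030, q031, q027, q028, q029; column 4 is q028.
Long rows with respondent=R033, question=q028: 114 + 29 + 925 = 1068.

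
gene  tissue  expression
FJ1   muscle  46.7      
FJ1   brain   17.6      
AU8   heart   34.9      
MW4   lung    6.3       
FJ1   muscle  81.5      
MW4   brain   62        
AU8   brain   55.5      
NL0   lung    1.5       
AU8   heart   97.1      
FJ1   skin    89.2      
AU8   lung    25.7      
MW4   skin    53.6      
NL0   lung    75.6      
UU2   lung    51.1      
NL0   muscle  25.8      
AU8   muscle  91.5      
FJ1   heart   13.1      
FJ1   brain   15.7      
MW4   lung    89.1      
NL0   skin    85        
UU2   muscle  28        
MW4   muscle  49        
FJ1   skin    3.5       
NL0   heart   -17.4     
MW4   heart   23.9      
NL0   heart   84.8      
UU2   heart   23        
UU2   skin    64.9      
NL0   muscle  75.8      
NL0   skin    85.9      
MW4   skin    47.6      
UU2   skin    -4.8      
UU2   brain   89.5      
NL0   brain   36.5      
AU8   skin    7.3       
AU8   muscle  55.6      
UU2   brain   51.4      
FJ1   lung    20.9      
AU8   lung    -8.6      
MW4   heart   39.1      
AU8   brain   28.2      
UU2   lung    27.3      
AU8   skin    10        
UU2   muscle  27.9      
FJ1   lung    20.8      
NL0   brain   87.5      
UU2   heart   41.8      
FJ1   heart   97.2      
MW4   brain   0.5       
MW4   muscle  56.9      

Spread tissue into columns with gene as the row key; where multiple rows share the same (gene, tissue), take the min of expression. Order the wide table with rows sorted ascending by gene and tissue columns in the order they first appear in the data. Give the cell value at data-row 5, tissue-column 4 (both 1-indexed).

27.3

With rows sorted ascending by gene, row 5 is gene=UU2. tissue columns in first-appearance order: muscle, brain, heart, lung, skin; column 4 is lung.
Long rows with gene=UU2, tissue=lung: min(51.1, 27.3) = 27.3.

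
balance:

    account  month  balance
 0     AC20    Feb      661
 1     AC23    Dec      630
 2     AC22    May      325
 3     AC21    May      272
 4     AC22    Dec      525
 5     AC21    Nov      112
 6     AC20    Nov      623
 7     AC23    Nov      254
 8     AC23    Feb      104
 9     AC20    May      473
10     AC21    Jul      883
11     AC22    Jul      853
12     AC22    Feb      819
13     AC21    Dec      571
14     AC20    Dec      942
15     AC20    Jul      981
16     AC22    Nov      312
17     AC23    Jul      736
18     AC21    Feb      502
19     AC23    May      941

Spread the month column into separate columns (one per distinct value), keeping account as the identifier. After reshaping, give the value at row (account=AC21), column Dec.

571

Wide layout: rows indexed by account, columns are the 5 distinct month values (Feb, Dec, May, Nov, Jul).
Cell (account=AC21, month=Dec) draws from the long row where account=AC21 and month=Dec, which has balance=571.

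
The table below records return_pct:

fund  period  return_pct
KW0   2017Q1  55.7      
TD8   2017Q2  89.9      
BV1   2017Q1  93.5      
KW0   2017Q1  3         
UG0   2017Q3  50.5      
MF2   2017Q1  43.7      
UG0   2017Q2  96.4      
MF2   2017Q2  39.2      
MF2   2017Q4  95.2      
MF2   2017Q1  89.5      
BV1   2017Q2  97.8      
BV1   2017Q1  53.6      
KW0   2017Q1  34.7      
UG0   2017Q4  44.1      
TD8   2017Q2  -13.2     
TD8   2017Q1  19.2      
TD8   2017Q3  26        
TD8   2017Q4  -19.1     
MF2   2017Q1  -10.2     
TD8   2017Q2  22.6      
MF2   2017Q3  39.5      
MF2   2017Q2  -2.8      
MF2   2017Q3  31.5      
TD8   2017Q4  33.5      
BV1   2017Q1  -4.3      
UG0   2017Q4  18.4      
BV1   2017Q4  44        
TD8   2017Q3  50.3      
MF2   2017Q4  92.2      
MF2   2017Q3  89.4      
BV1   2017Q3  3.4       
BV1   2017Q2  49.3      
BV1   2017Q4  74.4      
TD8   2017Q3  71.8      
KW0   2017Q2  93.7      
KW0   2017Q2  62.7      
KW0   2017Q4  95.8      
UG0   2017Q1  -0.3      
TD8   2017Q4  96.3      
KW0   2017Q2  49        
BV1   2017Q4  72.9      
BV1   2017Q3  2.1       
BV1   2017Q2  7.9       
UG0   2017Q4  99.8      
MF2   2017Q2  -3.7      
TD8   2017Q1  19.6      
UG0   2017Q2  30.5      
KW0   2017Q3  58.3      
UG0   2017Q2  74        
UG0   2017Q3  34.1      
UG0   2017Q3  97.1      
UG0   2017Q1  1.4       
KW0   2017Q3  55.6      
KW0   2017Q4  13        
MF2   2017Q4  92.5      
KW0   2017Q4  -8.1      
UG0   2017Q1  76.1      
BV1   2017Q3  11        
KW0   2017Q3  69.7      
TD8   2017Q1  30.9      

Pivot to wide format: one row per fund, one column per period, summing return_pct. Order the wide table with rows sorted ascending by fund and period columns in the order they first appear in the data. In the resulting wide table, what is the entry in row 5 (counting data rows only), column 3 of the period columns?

With rows sorted ascending by fund, row 5 is fund=UG0. period columns in first-appearance order: 2017Q1, 2017Q2, 2017Q3, 2017Q4; column 3 is 2017Q3.
Long rows with fund=UG0, period=2017Q3: 50.5 + 34.1 + 97.1 = 181.7.

181.7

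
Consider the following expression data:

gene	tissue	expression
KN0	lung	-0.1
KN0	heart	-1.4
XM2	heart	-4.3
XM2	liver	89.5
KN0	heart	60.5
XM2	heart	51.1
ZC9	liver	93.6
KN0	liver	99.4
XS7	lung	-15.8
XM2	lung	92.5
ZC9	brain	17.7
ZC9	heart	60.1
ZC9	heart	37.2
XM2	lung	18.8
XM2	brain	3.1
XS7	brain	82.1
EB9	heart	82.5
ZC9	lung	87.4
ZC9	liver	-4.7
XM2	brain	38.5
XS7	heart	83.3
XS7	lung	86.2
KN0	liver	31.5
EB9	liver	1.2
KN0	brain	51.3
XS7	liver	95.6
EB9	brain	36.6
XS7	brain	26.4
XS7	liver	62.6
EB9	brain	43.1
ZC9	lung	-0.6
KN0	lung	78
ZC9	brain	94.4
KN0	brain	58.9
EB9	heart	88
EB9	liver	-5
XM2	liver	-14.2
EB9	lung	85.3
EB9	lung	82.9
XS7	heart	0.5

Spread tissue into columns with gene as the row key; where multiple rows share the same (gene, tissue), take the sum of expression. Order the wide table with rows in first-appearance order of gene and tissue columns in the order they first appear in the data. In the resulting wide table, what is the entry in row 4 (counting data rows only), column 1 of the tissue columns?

70.4

With rows in first-appearance order of gene, row 4 is gene=XS7. tissue columns in first-appearance order: lung, heart, liver, brain; column 1 is lung.
Long rows with gene=XS7, tissue=lung: -15.8 + 86.2 = 70.4.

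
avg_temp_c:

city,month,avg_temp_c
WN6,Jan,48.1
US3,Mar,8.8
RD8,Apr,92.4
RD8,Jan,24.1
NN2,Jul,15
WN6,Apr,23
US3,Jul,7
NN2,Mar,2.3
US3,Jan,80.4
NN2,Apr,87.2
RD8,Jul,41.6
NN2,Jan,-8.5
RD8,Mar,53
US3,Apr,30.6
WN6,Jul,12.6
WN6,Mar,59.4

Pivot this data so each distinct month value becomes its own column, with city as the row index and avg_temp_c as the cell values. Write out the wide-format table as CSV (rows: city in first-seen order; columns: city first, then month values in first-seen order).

city,Jan,Mar,Apr,Jul
WN6,48.1,59.4,23,12.6
US3,80.4,8.8,30.6,7
RD8,24.1,53,92.4,41.6
NN2,-8.5,2.3,87.2,15

Columns: city plus the 4 distinct month values (Jan, Mar, Apr, Jul).
For example, row WN6 column Jan takes avg_temp_c=48.1 from the long row (WN6, Jan).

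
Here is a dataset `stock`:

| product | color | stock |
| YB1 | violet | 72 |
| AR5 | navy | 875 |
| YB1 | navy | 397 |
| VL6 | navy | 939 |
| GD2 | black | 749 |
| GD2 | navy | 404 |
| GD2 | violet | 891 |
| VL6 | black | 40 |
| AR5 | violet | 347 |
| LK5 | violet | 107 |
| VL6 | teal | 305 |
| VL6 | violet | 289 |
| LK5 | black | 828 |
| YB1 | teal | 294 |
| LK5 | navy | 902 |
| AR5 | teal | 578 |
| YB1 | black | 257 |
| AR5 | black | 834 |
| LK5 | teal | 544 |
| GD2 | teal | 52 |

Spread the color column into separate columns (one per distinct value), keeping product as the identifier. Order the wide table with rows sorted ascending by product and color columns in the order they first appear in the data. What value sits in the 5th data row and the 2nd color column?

397

With rows sorted ascending by product, row 5 is product=YB1. color columns in first-appearance order: violet, navy, black, teal; column 2 is navy.
Long rows with product=YB1, color=navy: stock = 397.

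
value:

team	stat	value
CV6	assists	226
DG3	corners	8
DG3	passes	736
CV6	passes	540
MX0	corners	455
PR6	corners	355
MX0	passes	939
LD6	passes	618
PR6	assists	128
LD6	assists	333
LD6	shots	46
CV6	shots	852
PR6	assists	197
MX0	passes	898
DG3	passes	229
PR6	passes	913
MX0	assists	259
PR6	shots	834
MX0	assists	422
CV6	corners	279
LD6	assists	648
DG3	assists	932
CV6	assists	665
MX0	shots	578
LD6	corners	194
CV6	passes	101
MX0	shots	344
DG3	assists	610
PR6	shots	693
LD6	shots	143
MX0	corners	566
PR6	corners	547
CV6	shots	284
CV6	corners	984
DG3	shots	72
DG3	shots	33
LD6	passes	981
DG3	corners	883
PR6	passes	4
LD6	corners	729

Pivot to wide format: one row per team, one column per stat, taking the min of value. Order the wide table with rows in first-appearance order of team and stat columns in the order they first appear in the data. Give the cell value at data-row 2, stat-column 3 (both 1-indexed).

With rows in first-appearance order of team, row 2 is team=DG3. stat columns in first-appearance order: assists, corners, passes, shots; column 3 is passes.
Long rows with team=DG3, stat=passes: min(736, 229) = 229.

229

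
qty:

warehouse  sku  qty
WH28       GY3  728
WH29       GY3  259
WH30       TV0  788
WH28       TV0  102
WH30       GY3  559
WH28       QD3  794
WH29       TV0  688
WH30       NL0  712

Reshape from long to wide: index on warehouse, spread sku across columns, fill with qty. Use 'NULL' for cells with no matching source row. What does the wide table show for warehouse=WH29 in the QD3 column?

NULL

No long-format row has warehouse=WH29 and sku=QD3, so the cell is NULL.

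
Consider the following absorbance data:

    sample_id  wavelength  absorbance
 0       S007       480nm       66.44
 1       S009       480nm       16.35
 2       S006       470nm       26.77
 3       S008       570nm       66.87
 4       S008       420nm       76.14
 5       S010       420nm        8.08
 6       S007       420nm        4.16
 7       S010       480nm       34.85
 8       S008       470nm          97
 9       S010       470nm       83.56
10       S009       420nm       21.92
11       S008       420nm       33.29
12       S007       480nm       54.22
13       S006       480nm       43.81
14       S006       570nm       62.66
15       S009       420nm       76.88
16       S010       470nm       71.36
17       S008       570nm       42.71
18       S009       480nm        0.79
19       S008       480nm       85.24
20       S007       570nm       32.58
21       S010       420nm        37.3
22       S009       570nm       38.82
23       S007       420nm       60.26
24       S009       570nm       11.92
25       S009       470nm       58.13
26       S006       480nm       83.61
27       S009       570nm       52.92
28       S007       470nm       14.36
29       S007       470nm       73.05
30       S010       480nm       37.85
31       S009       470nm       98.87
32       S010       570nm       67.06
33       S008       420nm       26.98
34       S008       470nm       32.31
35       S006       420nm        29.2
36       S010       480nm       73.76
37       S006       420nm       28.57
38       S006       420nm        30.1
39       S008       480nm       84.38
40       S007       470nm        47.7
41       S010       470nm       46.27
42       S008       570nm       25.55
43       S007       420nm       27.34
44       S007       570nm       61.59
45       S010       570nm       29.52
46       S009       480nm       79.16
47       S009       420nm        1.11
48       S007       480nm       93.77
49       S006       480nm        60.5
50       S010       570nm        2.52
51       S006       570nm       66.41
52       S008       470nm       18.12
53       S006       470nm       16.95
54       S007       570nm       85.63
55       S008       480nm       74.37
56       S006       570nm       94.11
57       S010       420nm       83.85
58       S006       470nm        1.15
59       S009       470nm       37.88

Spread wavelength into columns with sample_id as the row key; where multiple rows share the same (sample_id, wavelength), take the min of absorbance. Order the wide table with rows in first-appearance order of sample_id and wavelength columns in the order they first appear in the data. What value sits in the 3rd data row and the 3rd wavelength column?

With rows in first-appearance order of sample_id, row 3 is sample_id=S006. wavelength columns in first-appearance order: 480nm, 470nm, 570nm, 420nm; column 3 is 570nm.
Long rows with sample_id=S006, wavelength=570nm: min(62.66, 66.41, 94.11) = 62.66.

62.66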